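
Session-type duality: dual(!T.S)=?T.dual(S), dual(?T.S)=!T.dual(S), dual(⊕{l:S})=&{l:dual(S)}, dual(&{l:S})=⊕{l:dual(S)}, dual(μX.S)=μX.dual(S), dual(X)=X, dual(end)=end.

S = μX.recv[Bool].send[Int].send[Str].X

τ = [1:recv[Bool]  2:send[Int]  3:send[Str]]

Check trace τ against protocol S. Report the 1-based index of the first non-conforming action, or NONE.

NONE

@1 recv[Bool]  ok  residual = send[Int].send[Str].μX.…
@2 send[Int]  ok  residual = send[Str].μX.…
@3 send[Str]  ok  residual = μX.…
all 3 steps conform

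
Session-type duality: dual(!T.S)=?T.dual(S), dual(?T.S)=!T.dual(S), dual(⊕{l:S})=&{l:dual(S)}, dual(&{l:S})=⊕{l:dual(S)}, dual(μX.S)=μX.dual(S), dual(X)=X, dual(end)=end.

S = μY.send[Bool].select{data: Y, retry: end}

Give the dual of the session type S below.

μY ↦ μY  (rec unchanged)
  send[Bool] ↦ recv[Bool]
    select{data,retry} ↦ offer{data,retry}  (⊕→&)
      case data:
        Y self-dual
      case retry:
        end self-dual

μY.recv[Bool].offer{data: Y, retry: end}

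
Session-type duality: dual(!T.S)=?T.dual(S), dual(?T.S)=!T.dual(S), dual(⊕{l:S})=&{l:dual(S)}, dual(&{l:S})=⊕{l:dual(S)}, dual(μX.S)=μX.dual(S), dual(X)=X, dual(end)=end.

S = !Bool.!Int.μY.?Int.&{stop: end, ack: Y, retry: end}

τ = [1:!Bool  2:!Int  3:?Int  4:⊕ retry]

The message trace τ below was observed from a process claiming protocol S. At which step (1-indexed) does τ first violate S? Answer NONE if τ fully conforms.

[1] !Bool  ✓  cont: !Int.μY.…
[2] !Int  ✓  cont: μY.…
[3] ?Int  ✓  cont: &{stop: end, ack: μY.…, retry: end}
[4] got ⊕ retry, protocol expects & stop or & ack or & retry  ✗

4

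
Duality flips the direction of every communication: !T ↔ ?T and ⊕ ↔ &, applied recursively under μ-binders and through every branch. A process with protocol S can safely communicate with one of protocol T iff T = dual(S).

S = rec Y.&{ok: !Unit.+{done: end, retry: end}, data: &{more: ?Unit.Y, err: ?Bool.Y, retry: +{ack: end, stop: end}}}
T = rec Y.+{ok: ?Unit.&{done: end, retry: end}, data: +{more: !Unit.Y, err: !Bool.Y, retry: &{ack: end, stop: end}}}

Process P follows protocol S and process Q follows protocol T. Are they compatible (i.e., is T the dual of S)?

rec Y vs rec Y  match (μ self-dual)
  &{ok,data} vs +{ok,data}  match label sets agree
    case ok:
      !Unit vs ?Unit  match
        +{done,retry} vs &{done,retry}  match label sets agree
          case done:
            end vs end  match
          case retry:
            end vs end  match
    case data:
      &{more,err,retry} vs +{more,err,retry}  match label sets agree
        case more:
          ?Unit vs !Unit  match
            Y vs Y  match
        case err:
          ?Bool vs !Bool  match
            Y vs Y  match
        case retry:
          +{ack,stop} vs &{ack,stop}  match label sets agree
            case ack:
              end vs end  match
            case stop:
              end vs end  match

YES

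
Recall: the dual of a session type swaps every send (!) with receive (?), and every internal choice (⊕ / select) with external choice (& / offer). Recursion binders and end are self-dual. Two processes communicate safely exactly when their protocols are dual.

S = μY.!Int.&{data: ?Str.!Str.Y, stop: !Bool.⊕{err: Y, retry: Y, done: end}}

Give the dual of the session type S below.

μY.?Int.⊕{data: !Str.?Str.Y, stop: ?Bool.&{err: Y, retry: Y, done: end}}

μY = μY  (rec unchanged)
  !Int = ?Int
    &{data,stop} = ⊕{data,stop}  (external→internal)
      [data]
        ?Str = !Str
          !Str = ?Str
            dual(Y) = Y
      [stop]
        !Bool = ?Bool
          ⊕{err,retry,done} = &{err,retry,done}  (internal→external)
            [err]
              dual(Y) = Y
            [retry]
              dual(Y) = Y
            [done]
              dual(end) = end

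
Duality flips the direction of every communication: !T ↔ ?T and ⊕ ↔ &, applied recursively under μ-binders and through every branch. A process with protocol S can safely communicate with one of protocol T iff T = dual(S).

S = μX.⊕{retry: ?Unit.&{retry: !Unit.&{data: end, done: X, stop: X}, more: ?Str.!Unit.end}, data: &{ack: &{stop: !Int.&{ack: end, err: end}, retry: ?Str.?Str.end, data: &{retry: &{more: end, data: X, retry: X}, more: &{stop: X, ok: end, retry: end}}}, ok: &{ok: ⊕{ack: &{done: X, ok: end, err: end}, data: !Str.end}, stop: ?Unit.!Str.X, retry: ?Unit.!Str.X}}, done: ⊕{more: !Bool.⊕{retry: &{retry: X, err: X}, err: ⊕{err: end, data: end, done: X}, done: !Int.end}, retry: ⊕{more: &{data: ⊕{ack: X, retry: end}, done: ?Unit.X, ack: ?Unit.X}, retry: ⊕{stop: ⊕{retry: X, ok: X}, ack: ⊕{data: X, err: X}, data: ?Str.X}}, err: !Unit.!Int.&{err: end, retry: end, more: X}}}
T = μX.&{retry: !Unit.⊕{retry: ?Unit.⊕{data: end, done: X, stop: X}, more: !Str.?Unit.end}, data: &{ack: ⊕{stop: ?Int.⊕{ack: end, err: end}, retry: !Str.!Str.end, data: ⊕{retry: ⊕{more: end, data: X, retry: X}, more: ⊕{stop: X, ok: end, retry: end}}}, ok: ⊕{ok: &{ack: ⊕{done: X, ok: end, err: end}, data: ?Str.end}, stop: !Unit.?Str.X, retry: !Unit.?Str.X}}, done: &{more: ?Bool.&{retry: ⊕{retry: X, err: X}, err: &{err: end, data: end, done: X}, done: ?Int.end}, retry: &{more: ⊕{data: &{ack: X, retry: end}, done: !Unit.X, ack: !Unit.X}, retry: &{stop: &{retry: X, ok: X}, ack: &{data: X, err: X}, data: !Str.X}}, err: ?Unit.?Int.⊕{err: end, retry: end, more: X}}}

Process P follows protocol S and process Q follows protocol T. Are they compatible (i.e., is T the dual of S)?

μX vs μX  match (binder kept)
  ⊕{retry,data,done} vs &{retry,data,done}  match same labels
    • retry:
      ?Unit vs !Unit  match
        &{retry,more} vs ⊕{retry,more}  match same labels
          • retry:
            !Unit vs ?Unit  match
              &{data,done,stop} vs ⊕{data,done,stop}  match same labels
                • data:
                  end vs end  match
                • done:
                  X vs X  match
                • stop:
                  X vs X  match
          • more:
            ?Str vs !Str  match
              !Unit vs ?Unit  match
                end vs end  match
    • data:
      &{ack,ok} vs &{ack,ok}  ✗ choice polarity not flipped — not dual

NO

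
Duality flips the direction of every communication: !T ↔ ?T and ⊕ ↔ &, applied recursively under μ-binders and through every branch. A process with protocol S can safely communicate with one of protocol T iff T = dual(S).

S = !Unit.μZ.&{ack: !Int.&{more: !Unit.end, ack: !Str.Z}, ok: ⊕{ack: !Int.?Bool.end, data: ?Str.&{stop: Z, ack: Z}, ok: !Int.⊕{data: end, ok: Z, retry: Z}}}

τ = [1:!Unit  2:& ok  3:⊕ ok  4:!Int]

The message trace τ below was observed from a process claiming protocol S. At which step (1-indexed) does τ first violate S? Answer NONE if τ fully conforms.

[1] !Unit  ✓  cont: μZ.…
[2] & ok  ✓  cont: ⊕{ack: !Int.?Bool.end, data: ?Str.&{stop: μZ.…, ack: μZ.…}, ok: !Int.⊕{data: end, ok: μZ.…, retry: μZ.…}}
[3] ⊕ ok  ✓  cont: !Int.⊕{data: end, ok: μZ.…, retry: μZ.…}
[4] !Int  ✓  cont: ⊕{data: end, ok: μZ.…, retry: μZ.…}
τ conforms to S (length 4)

NONE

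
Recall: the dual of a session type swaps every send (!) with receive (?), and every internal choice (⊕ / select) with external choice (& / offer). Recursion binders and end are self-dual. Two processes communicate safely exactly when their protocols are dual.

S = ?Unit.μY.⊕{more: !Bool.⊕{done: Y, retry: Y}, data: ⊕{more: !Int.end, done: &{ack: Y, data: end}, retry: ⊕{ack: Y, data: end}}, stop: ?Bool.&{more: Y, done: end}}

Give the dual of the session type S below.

!Unit.μY.&{more: ?Bool.&{done: Y, retry: Y}, data: &{more: ?Int.end, done: ⊕{ack: Y, data: end}, retry: &{ack: Y, data: end}}, stop: !Bool.⊕{more: Y, done: end}}

?Unit = !Unit
  μY = μY  (binder kept)
    ⊕{more,data,stop} = &{more,data,stop}  (select→offer)
      case more:
        !Bool = ?Bool
          ⊕{done,retry} = &{done,retry}  (select→offer)
            case done:
              Y ↦ Y
            case retry:
              Y ↦ Y
      case data:
        ⊕{more,done,retry} = &{more,done,retry}  (select→offer)
          case more:
            !Int = ?Int
              end ↦ end
          case done:
            &{ack,data} = ⊕{ack,data}  (&→⊕)
              case ack:
                Y ↦ Y
              case data:
                end ↦ end
          case retry:
            ⊕{ack,data} = &{ack,data}  (select→offer)
              case ack:
                Y ↦ Y
              case data:
                end ↦ end
      case stop:
        ?Bool = !Bool
          &{more,done} = ⊕{more,done}  (&→⊕)
            case more:
              Y ↦ Y
            case done:
              end ↦ end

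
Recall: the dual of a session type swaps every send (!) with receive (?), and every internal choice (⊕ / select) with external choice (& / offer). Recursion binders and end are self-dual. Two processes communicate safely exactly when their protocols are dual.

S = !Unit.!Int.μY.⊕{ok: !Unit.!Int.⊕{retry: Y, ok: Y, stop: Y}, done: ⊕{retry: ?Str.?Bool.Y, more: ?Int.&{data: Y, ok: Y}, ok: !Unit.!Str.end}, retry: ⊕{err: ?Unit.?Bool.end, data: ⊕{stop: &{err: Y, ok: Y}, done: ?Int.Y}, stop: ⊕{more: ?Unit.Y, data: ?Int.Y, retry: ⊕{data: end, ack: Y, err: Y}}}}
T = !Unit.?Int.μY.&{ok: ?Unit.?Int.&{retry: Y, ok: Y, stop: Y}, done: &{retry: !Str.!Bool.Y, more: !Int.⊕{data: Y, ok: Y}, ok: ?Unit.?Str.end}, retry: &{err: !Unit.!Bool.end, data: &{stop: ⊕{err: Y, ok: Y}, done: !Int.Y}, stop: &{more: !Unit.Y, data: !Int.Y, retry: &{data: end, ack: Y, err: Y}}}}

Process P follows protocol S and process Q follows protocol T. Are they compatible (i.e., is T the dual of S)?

!Unit ‖ !Unit  ✗ same direction on both sides — not dual

NO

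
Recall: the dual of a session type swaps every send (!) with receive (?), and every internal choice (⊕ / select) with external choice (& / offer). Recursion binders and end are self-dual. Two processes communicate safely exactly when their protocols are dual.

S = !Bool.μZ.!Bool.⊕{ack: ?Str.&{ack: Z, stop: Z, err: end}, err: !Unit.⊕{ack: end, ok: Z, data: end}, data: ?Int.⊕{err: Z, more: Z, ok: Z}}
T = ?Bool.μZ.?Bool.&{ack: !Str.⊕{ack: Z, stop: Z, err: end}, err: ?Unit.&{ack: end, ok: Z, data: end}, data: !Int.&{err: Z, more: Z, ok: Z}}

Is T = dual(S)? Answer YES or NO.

!Bool | ?Bool  ✓
  μZ | μZ  ✓ (binder kept)
    !Bool | ?Bool  ✓
      ⊕{ack,err,data} | &{ack,err,data}  ✓ label sets agree
        case ack:
          ?Str | !Str  ✓
            &{ack,stop,err} | ⊕{ack,stop,err}  ✓ label sets agree
              case ack:
                Z | Z  ✓
              case stop:
                Z | Z  ✓
              case err:
                end | end  ✓
        case err:
          !Unit | ?Unit  ✓
            ⊕{ack,ok,data} | &{ack,ok,data}  ✓ label sets agree
              case ack:
                end | end  ✓
              case ok:
                Z | Z  ✓
              case data:
                end | end  ✓
        case data:
          ?Int | !Int  ✓
            ⊕{err,more,ok} | &{err,more,ok}  ✓ label sets agree
              case err:
                Z | Z  ✓
              case more:
                Z | Z  ✓
              case ok:
                Z | Z  ✓

YES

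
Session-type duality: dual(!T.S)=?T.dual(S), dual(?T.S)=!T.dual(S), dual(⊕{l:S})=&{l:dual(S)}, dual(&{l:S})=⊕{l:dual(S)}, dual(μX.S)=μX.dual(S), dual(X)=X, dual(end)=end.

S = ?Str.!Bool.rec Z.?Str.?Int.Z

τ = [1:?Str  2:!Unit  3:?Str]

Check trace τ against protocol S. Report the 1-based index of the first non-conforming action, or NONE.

step 1: ?Str  match  now at !Bool.rec Z.…
step 2: got !Unit, protocol expects !Bool  ✗

2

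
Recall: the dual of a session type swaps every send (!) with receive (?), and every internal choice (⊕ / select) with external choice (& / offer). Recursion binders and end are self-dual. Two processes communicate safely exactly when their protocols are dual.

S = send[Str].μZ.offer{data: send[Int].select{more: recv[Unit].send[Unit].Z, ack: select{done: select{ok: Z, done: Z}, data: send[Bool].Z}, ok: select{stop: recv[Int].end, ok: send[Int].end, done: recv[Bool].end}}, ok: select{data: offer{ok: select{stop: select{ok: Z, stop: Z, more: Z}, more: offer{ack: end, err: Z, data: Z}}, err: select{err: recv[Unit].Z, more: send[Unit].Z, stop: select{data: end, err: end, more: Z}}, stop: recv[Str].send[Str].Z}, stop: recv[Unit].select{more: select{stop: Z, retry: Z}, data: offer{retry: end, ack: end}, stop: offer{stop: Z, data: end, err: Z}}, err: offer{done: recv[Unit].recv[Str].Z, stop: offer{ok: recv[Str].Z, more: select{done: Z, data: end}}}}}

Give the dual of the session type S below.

send[Str] ↦ recv[Str]
  μZ ↦ μZ  (rec unchanged)
    offer{data,ok} ↦ select{data,ok}  (offer→select)
      case data:
        send[Int] ↦ recv[Int]
          select{more,ack,ok} ↦ offer{more,ack,ok}  (internal→external)
            case more:
              recv[Unit] ↦ send[Unit]
                send[Unit] ↦ recv[Unit]
                  dual(Z) = Z
            case ack:
              select{done,data} ↦ offer{done,data}  (internal→external)
                case done:
                  select{ok,done} ↦ offer{ok,done}  (internal→external)
                    case ok:
                      dual(Z) = Z
                    case done:
                      dual(Z) = Z
                case data:
                  send[Bool] ↦ recv[Bool]
                    dual(Z) = Z
            case ok:
              select{stop,ok,done} ↦ offer{stop,ok,done}  (internal→external)
                case stop:
                  recv[Int] ↦ send[Int]
                    dual(end) = end
                case ok:
                  send[Int] ↦ recv[Int]
                    dual(end) = end
                case done:
                  recv[Bool] ↦ send[Bool]
                    dual(end) = end
      case ok:
        select{data,stop,err} ↦ offer{data,stop,err}  (internal→external)
          case data:
            offer{ok,err,stop} ↦ select{ok,err,stop}  (offer→select)
              case ok:
                select{stop,more} ↦ offer{stop,more}  (internal→external)
                  case stop:
                    select{ok,stop,more} ↦ offer{ok,stop,more}  (internal→external)
                      case ok:
                        dual(Z) = Z
                      case stop:
                        dual(Z) = Z
                      case more:
                        dual(Z) = Z
                  case more:
                    offer{ack,err,data} ↦ select{ack,err,data}  (offer→select)
                      case ack:
                        dual(end) = end
                      case err:
                        dual(Z) = Z
                      case data:
                        dual(Z) = Z
              case err:
                select{err,more,stop} ↦ offer{err,more,stop}  (internal→external)
                  case err:
                    recv[Unit] ↦ send[Unit]
                      dual(Z) = Z
                  case more:
                    send[Unit] ↦ recv[Unit]
                      dual(Z) = Z
                  case stop:
                    select{data,err,more} ↦ offer{data,err,more}  (internal→external)
                      case data:
                        dual(end) = end
                      case err:
                        dual(end) = end
                      case more:
                        dual(Z) = Z
              case stop:
                recv[Str] ↦ send[Str]
                  send[Str] ↦ recv[Str]
                    dual(Z) = Z
          case stop:
            recv[Unit] ↦ send[Unit]
              select{more,data,stop} ↦ offer{more,data,stop}  (internal→external)
                case more:
                  select{stop,retry} ↦ offer{stop,retry}  (internal→external)
                    case stop:
                      dual(Z) = Z
                    case retry:
                      dual(Z) = Z
                case data:
                  offer{retry,ack} ↦ select{retry,ack}  (offer→select)
                    case retry:
                      dual(end) = end
                    case ack:
                      dual(end) = end
                case stop:
                  offer{stop,data,err} ↦ select{stop,data,err}  (offer→select)
                    case stop:
                      dual(Z) = Z
                    case data:
                      dual(end) = end
                    case err:
                      dual(Z) = Z
          case err:
            offer{done,stop} ↦ select{done,stop}  (offer→select)
              case done:
                recv[Unit] ↦ send[Unit]
                  recv[Str] ↦ send[Str]
                    dual(Z) = Z
              case stop:
                offer{ok,more} ↦ select{ok,more}  (offer→select)
                  case ok:
                    recv[Str] ↦ send[Str]
                      dual(Z) = Z
                  case more:
                    select{done,data} ↦ offer{done,data}  (internal→external)
                      case done:
                        dual(Z) = Z
                      case data:
                        dual(end) = end

recv[Str].μZ.select{data: recv[Int].offer{more: send[Unit].recv[Unit].Z, ack: offer{done: offer{ok: Z, done: Z}, data: recv[Bool].Z}, ok: offer{stop: send[Int].end, ok: recv[Int].end, done: send[Bool].end}}, ok: offer{data: select{ok: offer{stop: offer{ok: Z, stop: Z, more: Z}, more: select{ack: end, err: Z, data: Z}}, err: offer{err: send[Unit].Z, more: recv[Unit].Z, stop: offer{data: end, err: end, more: Z}}, stop: send[Str].recv[Str].Z}, stop: send[Unit].offer{more: offer{stop: Z, retry: Z}, data: select{retry: end, ack: end}, stop: select{stop: Z, data: end, err: Z}}, err: select{done: send[Unit].send[Str].Z, stop: select{ok: send[Str].Z, more: offer{done: Z, data: end}}}}}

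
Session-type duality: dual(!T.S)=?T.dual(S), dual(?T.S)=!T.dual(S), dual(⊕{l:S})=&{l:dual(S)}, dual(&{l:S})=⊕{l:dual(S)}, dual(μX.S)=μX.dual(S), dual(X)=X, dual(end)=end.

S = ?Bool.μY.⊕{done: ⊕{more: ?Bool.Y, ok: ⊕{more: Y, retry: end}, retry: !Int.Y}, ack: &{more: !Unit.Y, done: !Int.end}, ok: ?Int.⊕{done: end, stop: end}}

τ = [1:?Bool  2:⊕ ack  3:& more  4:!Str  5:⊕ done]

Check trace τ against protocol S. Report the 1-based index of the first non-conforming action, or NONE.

4

@1 ?Bool  ok  now at μY.…
@2 ⊕ ack  ok  now at &{more: !Unit.μY.…, done: !Int.end}
@3 & more  ok  now at !Unit.μY.…
@4 got !Str, protocol expects !Unit  ✗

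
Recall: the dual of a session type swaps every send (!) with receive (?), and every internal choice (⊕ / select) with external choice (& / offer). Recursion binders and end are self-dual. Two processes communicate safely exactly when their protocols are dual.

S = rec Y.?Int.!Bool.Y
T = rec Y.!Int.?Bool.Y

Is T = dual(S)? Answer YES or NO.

YES

rec Y ‖ rec Y  ok (rec unchanged)
  ?Int ‖ !Int  ok
    !Bool ‖ ?Bool  ok
      Y ‖ Y  ok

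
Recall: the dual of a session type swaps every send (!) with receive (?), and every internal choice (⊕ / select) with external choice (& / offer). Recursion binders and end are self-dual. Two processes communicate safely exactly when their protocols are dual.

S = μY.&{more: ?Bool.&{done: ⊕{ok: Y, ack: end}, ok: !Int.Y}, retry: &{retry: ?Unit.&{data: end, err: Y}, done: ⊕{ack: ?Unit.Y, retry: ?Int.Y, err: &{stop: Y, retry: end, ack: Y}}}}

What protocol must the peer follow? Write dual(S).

μY.⊕{more: !Bool.⊕{done: &{ok: Y, ack: end}, ok: ?Int.Y}, retry: ⊕{retry: !Unit.⊕{data: end, err: Y}, done: &{ack: !Unit.Y, retry: !Int.Y, err: ⊕{stop: Y, retry: end, ack: Y}}}}

μY → μY  (binder kept)
  &{more,retry} → ⊕{more,retry}  (&→⊕)
    [more]
      ?Bool → !Bool
        &{done,ok} → ⊕{done,ok}  (&→⊕)
          [done]
            ⊕{ok,ack} → &{ok,ack}  (internal→external)
              [ok]
                Y ↦ Y
              [ack]
                end ↦ end
          [ok]
            !Int → ?Int
              Y ↦ Y
    [retry]
      &{retry,done} → ⊕{retry,done}  (&→⊕)
        [retry]
          ?Unit → !Unit
            &{data,err} → ⊕{data,err}  (&→⊕)
              [data]
                end ↦ end
              [err]
                Y ↦ Y
        [done]
          ⊕{ack,retry,err} → &{ack,retry,err}  (internal→external)
            [ack]
              ?Unit → !Unit
                Y ↦ Y
            [retry]
              ?Int → !Int
                Y ↦ Y
            [err]
              &{stop,retry,ack} → ⊕{stop,retry,ack}  (&→⊕)
                [stop]
                  Y ↦ Y
                [retry]
                  end ↦ end
                [ack]
                  Y ↦ Y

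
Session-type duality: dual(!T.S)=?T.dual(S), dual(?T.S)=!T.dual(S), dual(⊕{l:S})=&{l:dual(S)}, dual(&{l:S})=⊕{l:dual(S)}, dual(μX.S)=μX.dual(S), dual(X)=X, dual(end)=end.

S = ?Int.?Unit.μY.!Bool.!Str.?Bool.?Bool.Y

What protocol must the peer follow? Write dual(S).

?Int → !Int
  ?Unit → !Unit
    μY → μY  (binder kept)
      !Bool → ?Bool
        !Str → ?Str
          ?Bool → !Bool
            ?Bool → !Bool
              Y ↦ Y

!Int.!Unit.μY.?Bool.?Str.!Bool.!Bool.Y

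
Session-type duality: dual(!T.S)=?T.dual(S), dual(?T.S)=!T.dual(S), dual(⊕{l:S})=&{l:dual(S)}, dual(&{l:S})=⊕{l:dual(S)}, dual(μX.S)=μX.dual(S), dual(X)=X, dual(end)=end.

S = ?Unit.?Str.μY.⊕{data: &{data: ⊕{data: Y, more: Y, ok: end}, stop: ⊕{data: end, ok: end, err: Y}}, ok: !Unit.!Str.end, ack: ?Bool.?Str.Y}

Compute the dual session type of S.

!Unit.!Str.μY.&{data: ⊕{data: &{data: Y, more: Y, ok: end}, stop: &{data: end, ok: end, err: Y}}, ok: ?Unit.?Str.end, ack: !Bool.!Str.Y}

?Unit → !Unit
  ?Str → !Str
    μY → μY  (μ self-dual)
      ⊕{data,ok,ack} → &{data,ok,ack}  (internal→external)
        [data]
          &{data,stop} → ⊕{data,stop}  (offer→select)
            [data]
              ⊕{data,more,ok} → &{data,more,ok}  (internal→external)
                [data]
                  Y ↦ Y
                [more]
                  Y ↦ Y
                [ok]
                  end ↦ end
            [stop]
              ⊕{data,ok,err} → &{data,ok,err}  (internal→external)
                [data]
                  end ↦ end
                [ok]
                  end ↦ end
                [err]
                  Y ↦ Y
        [ok]
          !Unit → ?Unit
            !Str → ?Str
              end ↦ end
        [ack]
          ?Bool → !Bool
            ?Str → !Str
              Y ↦ Y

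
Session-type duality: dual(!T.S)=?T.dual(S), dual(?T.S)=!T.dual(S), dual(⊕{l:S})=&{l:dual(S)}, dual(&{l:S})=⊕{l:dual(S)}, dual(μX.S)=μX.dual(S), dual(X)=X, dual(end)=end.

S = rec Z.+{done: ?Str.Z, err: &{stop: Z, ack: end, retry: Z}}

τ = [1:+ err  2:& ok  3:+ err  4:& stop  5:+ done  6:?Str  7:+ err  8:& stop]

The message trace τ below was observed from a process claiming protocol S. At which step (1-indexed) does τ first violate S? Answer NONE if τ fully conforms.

2

[1] + err  ✓  cont: &{stop: rec Z.…, ack: end, retry: rec Z.…}
[2] got & ok, protocol expects & stop or & ack or & retry  ✗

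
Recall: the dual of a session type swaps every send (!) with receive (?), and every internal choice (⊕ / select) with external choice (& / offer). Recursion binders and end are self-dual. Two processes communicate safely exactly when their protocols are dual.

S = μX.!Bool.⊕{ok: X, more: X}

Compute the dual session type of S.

μX ↦ μX  (μ self-dual)
  !Bool ↦ ?Bool
    ⊕{ok,more} ↦ &{ok,more}  (⊕→&)
      [ok]
        X self-dual
      [more]
        X self-dual

μX.?Bool.&{ok: X, more: X}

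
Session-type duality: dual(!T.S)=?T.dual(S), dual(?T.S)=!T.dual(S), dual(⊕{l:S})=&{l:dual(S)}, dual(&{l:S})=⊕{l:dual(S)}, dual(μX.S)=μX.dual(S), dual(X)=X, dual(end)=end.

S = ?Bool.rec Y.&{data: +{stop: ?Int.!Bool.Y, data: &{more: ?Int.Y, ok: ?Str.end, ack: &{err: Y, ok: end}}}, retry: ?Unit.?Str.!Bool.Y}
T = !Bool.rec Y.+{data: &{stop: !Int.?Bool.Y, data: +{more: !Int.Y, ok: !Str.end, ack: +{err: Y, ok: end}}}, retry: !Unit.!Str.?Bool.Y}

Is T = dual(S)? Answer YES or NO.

YES

?Bool | !Bool  match
  rec Y | rec Y  match (μ self-dual)
    &{data,retry} | +{data,retry}  match label sets agree
      [data]
        +{stop,data} | &{stop,data}  match label sets agree
          [stop]
            ?Int | !Int  match
              !Bool | ?Bool  match
                Y | Y  match
          [data]
            &{more,ok,ack} | +{more,ok,ack}  match label sets agree
              [more]
                ?Int | !Int  match
                  Y | Y  match
              [ok]
                ?Str | !Str  match
                  end | end  match
              [ack]
                &{err,ok} | +{err,ok}  match label sets agree
                  [err]
                    Y | Y  match
                  [ok]
                    end | end  match
      [retry]
        ?Unit | !Unit  match
          ?Str | !Str  match
            !Bool | ?Bool  match
              Y | Y  match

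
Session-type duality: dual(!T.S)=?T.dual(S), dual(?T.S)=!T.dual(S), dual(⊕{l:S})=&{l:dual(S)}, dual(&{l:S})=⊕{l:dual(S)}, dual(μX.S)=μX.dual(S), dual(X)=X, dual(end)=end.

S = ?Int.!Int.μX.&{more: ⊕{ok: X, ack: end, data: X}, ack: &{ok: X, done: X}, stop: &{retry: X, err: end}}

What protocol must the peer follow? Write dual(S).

?Int ↦ !Int
  !Int ↦ ?Int
    μX ↦ μX  (rec unchanged)
      &{more,ack,stop} ↦ ⊕{more,ack,stop}  (offer→select)
        [more]
          ⊕{ok,ack,data} ↦ &{ok,ack,data}  (internal→external)
            [ok]
              dual(X) = X
            [ack]
              dual(end) = end
            [data]
              dual(X) = X
        [ack]
          &{ok,done} ↦ ⊕{ok,done}  (offer→select)
            [ok]
              dual(X) = X
            [done]
              dual(X) = X
        [stop]
          &{retry,err} ↦ ⊕{retry,err}  (offer→select)
            [retry]
              dual(X) = X
            [err]
              dual(end) = end

!Int.?Int.μX.⊕{more: &{ok: X, ack: end, data: X}, ack: ⊕{ok: X, done: X}, stop: ⊕{retry: X, err: end}}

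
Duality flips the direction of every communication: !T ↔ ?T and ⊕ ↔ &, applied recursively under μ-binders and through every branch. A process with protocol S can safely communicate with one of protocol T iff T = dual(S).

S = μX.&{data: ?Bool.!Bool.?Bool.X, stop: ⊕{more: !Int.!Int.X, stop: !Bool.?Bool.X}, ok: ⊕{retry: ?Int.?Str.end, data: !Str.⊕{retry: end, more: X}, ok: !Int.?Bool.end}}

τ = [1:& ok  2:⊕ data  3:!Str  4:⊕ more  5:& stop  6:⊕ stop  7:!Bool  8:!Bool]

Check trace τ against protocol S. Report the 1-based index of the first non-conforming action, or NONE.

8

step 1: & ok  ok  residual = ⊕{retry: ?Int.?Str.end, data: !Str.⊕{retry: end, more: μX.…}, ok: !Int.?Bool.end}
step 2: ⊕ data  ok  residual = !Str.⊕{retry: end, more: μX.…}
step 3: !Str  ok  residual = ⊕{retry: end, more: μX.…}
step 4: ⊕ more  ok  residual = μX.…
step 5: & stop  ok  residual = ⊕{more: !Int.!Int.μX.…, stop: !Bool.?Bool.μX.…}
step 6: ⊕ stop  ok  residual = !Bool.?Bool.μX.…
step 7: !Bool  ok  residual = ?Bool.μX.…
step 8: got !Bool, protocol expects ?Bool  ✗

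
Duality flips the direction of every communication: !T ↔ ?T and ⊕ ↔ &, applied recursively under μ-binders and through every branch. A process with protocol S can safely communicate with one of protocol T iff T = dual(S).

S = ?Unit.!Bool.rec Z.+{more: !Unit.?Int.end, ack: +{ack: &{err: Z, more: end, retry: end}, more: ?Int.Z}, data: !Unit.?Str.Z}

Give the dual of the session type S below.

!Unit.?Bool.rec Z.&{more: ?Unit.!Int.end, ack: &{ack: +{err: Z, more: end, retry: end}, more: !Int.Z}, data: ?Unit.!Str.Z}

?Unit ↦ !Unit
  !Bool ↦ ?Bool
    rec Z ↦ rec Z  (binder kept)
      +{more,ack,data} ↦ &{more,ack,data}  (⊕→&)
        [more]
          !Unit ↦ ?Unit
            ?Int ↦ !Int
              end ↦ end
        [ack]
          +{ack,more} ↦ &{ack,more}  (⊕→&)
            [ack]
              &{err,more,retry} ↦ +{err,more,retry}  (&→⊕)
                [err]
                  Z ↦ Z
                [more]
                  end ↦ end
                [retry]
                  end ↦ end
            [more]
              ?Int ↦ !Int
                Z ↦ Z
        [data]
          !Unit ↦ ?Unit
            ?Str ↦ !Str
              Z ↦ Z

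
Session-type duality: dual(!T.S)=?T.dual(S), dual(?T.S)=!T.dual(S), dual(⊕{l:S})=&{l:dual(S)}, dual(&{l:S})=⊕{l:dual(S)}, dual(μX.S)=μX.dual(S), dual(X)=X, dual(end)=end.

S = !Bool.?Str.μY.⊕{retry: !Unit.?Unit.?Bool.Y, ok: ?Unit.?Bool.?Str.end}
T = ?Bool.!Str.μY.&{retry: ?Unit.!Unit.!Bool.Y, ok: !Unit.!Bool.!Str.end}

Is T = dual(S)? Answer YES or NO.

!Bool vs ?Bool  ✓
  ?Str vs !Str  ✓
    μY vs μY  ✓ (binder kept)
      ⊕{retry,ok} vs &{retry,ok}  ✓ labels match
        case retry:
          !Unit vs ?Unit  ✓
            ?Unit vs !Unit  ✓
              ?Bool vs !Bool  ✓
                Y vs Y  ✓
        case ok:
          ?Unit vs !Unit  ✓
            ?Bool vs !Bool  ✓
              ?Str vs !Str  ✓
                end vs end  ✓

YES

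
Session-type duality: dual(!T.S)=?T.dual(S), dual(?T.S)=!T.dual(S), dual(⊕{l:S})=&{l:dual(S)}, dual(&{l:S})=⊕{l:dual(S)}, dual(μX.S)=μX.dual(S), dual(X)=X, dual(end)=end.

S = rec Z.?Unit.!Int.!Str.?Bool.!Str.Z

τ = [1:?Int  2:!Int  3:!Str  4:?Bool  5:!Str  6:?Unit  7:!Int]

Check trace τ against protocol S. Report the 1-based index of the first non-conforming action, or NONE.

[1] got ?Int, protocol expects ?Unit  ✗

1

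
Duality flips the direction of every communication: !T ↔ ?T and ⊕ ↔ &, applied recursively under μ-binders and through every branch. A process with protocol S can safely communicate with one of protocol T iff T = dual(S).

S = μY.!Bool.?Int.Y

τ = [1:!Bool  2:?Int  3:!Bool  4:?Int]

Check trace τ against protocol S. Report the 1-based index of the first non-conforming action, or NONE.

@1 !Bool  ✓  now at ?Int.μY.…
@2 ?Int  ✓  now at μY.…
@3 !Bool  ✓  now at ?Int.μY.…
@4 ?Int  ✓  now at μY.…
τ conforms to S (length 4)

NONE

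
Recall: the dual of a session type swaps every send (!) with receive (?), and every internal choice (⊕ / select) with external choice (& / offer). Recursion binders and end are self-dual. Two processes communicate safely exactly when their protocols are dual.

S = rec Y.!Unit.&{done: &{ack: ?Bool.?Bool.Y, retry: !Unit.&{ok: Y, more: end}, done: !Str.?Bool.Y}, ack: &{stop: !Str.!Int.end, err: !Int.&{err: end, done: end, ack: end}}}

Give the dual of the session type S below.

rec Y → rec Y  (rec unchanged)
  !Unit → ?Unit
    &{done,ack} → +{done,ack}  (external→internal)
      • done:
        &{ack,retry,done} → +{ack,retry,done}  (external→internal)
          • ack:
            ?Bool → !Bool
              ?Bool → !Bool
                Y ↦ Y
          • retry:
            !Unit → ?Unit
              &{ok,more} → +{ok,more}  (external→internal)
                • ok:
                  Y ↦ Y
                • more:
                  end ↦ end
          • done:
            !Str → ?Str
              ?Bool → !Bool
                Y ↦ Y
      • ack:
        &{stop,err} → +{stop,err}  (external→internal)
          • stop:
            !Str → ?Str
              !Int → ?Int
                end ↦ end
          • err:
            !Int → ?Int
              &{err,done,ack} → +{err,done,ack}  (external→internal)
                • err:
                  end ↦ end
                • done:
                  end ↦ end
                • ack:
                  end ↦ end

rec Y.?Unit.+{done: +{ack: !Bool.!Bool.Y, retry: ?Unit.+{ok: Y, more: end}, done: ?Str.!Bool.Y}, ack: +{stop: ?Str.?Int.end, err: ?Int.+{err: end, done: end, ack: end}}}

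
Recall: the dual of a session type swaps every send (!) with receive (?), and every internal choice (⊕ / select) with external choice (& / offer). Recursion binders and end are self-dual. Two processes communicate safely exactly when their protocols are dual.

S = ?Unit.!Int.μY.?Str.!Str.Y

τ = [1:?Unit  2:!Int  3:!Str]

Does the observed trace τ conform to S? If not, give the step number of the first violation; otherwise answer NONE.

3

[1] ?Unit  match  now at !Int.μY.…
[2] !Int  match  now at μY.…
[3] got !Str, protocol expects ?Str  ✗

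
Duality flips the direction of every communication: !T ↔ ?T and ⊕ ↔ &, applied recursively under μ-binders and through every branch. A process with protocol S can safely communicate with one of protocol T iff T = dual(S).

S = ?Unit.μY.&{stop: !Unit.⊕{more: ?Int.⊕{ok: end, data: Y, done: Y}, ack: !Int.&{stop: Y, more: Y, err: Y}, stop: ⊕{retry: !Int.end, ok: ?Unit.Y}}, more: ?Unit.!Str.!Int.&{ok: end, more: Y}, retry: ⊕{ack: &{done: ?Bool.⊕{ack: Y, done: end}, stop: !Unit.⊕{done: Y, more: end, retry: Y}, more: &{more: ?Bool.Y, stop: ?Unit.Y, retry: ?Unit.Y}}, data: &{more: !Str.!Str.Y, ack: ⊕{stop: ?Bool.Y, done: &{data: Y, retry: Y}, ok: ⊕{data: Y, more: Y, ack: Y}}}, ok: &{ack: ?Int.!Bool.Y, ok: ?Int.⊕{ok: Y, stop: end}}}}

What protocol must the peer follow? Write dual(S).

?Unit ↦ !Unit
  μY ↦ μY  (binder kept)
    &{stop,more,retry} ↦ ⊕{stop,more,retry}  (&→⊕)
      • stop:
        !Unit ↦ ?Unit
          ⊕{more,ack,stop} ↦ &{more,ack,stop}  (select→offer)
            • more:
              ?Int ↦ !Int
                ⊕{ok,data,done} ↦ &{ok,data,done}  (select→offer)
                  • ok:
                    end self-dual
                  • data:
                    Y self-dual
                  • done:
                    Y self-dual
            • ack:
              !Int ↦ ?Int
                &{stop,more,err} ↦ ⊕{stop,more,err}  (&→⊕)
                  • stop:
                    Y self-dual
                  • more:
                    Y self-dual
                  • err:
                    Y self-dual
            • stop:
              ⊕{retry,ok} ↦ &{retry,ok}  (select→offer)
                • retry:
                  !Int ↦ ?Int
                    end self-dual
                • ok:
                  ?Unit ↦ !Unit
                    Y self-dual
      • more:
        ?Unit ↦ !Unit
          !Str ↦ ?Str
            !Int ↦ ?Int
              &{ok,more} ↦ ⊕{ok,more}  (&→⊕)
                • ok:
                  end self-dual
                • more:
                  Y self-dual
      • retry:
        ⊕{ack,data,ok} ↦ &{ack,data,ok}  (select→offer)
          • ack:
            &{done,stop,more} ↦ ⊕{done,stop,more}  (&→⊕)
              • done:
                ?Bool ↦ !Bool
                  ⊕{ack,done} ↦ &{ack,done}  (select→offer)
                    • ack:
                      Y self-dual
                    • done:
                      end self-dual
              • stop:
                !Unit ↦ ?Unit
                  ⊕{done,more,retry} ↦ &{done,more,retry}  (select→offer)
                    • done:
                      Y self-dual
                    • more:
                      end self-dual
                    • retry:
                      Y self-dual
              • more:
                &{more,stop,retry} ↦ ⊕{more,stop,retry}  (&→⊕)
                  • more:
                    ?Bool ↦ !Bool
                      Y self-dual
                  • stop:
                    ?Unit ↦ !Unit
                      Y self-dual
                  • retry:
                    ?Unit ↦ !Unit
                      Y self-dual
          • data:
            &{more,ack} ↦ ⊕{more,ack}  (&→⊕)
              • more:
                !Str ↦ ?Str
                  !Str ↦ ?Str
                    Y self-dual
              • ack:
                ⊕{stop,done,ok} ↦ &{stop,done,ok}  (select→offer)
                  • stop:
                    ?Bool ↦ !Bool
                      Y self-dual
                  • done:
                    &{data,retry} ↦ ⊕{data,retry}  (&→⊕)
                      • data:
                        Y self-dual
                      • retry:
                        Y self-dual
                  • ok:
                    ⊕{data,more,ack} ↦ &{data,more,ack}  (select→offer)
                      • data:
                        Y self-dual
                      • more:
                        Y self-dual
                      • ack:
                        Y self-dual
          • ok:
            &{ack,ok} ↦ ⊕{ack,ok}  (&→⊕)
              • ack:
                ?Int ↦ !Int
                  !Bool ↦ ?Bool
                    Y self-dual
              • ok:
                ?Int ↦ !Int
                  ⊕{ok,stop} ↦ &{ok,stop}  (select→offer)
                    • ok:
                      Y self-dual
                    • stop:
                      end self-dual

!Unit.μY.⊕{stop: ?Unit.&{more: !Int.&{ok: end, data: Y, done: Y}, ack: ?Int.⊕{stop: Y, more: Y, err: Y}, stop: &{retry: ?Int.end, ok: !Unit.Y}}, more: !Unit.?Str.?Int.⊕{ok: end, more: Y}, retry: &{ack: ⊕{done: !Bool.&{ack: Y, done: end}, stop: ?Unit.&{done: Y, more: end, retry: Y}, more: ⊕{more: !Bool.Y, stop: !Unit.Y, retry: !Unit.Y}}, data: ⊕{more: ?Str.?Str.Y, ack: &{stop: !Bool.Y, done: ⊕{data: Y, retry: Y}, ok: &{data: Y, more: Y, ack: Y}}}, ok: ⊕{ack: !Int.?Bool.Y, ok: !Int.&{ok: Y, stop: end}}}}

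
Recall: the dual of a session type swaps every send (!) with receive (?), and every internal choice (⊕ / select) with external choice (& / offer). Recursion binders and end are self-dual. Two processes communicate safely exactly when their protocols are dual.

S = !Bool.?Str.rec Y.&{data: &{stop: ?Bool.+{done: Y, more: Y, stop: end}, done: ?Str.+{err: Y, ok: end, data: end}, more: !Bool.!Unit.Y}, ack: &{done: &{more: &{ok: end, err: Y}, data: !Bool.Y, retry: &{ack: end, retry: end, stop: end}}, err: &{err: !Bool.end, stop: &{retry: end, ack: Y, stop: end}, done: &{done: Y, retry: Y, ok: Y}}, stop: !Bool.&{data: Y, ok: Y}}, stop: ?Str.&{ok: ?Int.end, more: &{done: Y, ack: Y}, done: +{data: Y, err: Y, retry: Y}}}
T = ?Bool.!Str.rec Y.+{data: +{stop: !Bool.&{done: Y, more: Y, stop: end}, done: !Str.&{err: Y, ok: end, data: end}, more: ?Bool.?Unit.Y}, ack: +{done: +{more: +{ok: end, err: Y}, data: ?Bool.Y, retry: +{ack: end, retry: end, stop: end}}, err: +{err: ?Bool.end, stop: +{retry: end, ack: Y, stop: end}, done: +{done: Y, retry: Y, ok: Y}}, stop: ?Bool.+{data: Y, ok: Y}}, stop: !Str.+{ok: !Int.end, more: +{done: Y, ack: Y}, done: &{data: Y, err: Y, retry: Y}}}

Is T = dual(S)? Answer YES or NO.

YES

!Bool | ?Bool  match
  ?Str | !Str  match
    rec Y | rec Y  match (binder kept)
      &{data,ack,stop} | +{data,ack,stop}  match labels match
        [data]
          &{stop,done,more} | +{stop,done,more}  match labels match
            [stop]
              ?Bool | !Bool  match
                +{done,more,stop} | &{done,more,stop}  match labels match
                  [done]
                    Y | Y  match
                  [more]
                    Y | Y  match
                  [stop]
                    end | end  match
            [done]
              ?Str | !Str  match
                +{err,ok,data} | &{err,ok,data}  match labels match
                  [err]
                    Y | Y  match
                  [ok]
                    end | end  match
                  [data]
                    end | end  match
            [more]
              !Bool | ?Bool  match
                !Unit | ?Unit  match
                  Y | Y  match
        [ack]
          &{done,err,stop} | +{done,err,stop}  match labels match
            [done]
              &{more,data,retry} | +{more,data,retry}  match labels match
                [more]
                  &{ok,err} | +{ok,err}  match labels match
                    [ok]
                      end | end  match
                    [err]
                      Y | Y  match
                [data]
                  !Bool | ?Bool  match
                    Y | Y  match
                [retry]
                  &{ack,retry,stop} | +{ack,retry,stop}  match labels match
                    [ack]
                      end | end  match
                    [retry]
                      end | end  match
                    [stop]
                      end | end  match
            [err]
              &{err,stop,done} | +{err,stop,done}  match labels match
                [err]
                  !Bool | ?Bool  match
                    end | end  match
                [stop]
                  &{retry,ack,stop} | +{retry,ack,stop}  match labels match
                    [retry]
                      end | end  match
                    [ack]
                      Y | Y  match
                    [stop]
                      end | end  match
                [done]
                  &{done,retry,ok} | +{done,retry,ok}  match labels match
                    [done]
                      Y | Y  match
                    [retry]
                      Y | Y  match
                    [ok]
                      Y | Y  match
            [stop]
              !Bool | ?Bool  match
                &{data,ok} | +{data,ok}  match labels match
                  [data]
                    Y | Y  match
                  [ok]
                    Y | Y  match
        [stop]
          ?Str | !Str  match
            &{ok,more,done} | +{ok,more,done}  match labels match
              [ok]
                ?Int | !Int  match
                  end | end  match
              [more]
                &{done,ack} | +{done,ack}  match labels match
                  [done]
                    Y | Y  match
                  [ack]
                    Y | Y  match
              [done]
                +{data,err,retry} | &{data,err,retry}  match labels match
                  [data]
                    Y | Y  match
                  [err]
                    Y | Y  match
                  [retry]
                    Y | Y  match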